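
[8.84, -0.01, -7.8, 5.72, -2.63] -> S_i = Random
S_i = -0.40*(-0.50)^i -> [-0.4, 0.2, -0.1, 0.05, -0.02]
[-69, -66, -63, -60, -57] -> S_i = -69 + 3*i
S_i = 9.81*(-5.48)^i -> [9.81, -53.76, 294.6, -1614.4, 8846.9]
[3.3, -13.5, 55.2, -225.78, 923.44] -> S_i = 3.30*(-4.09)^i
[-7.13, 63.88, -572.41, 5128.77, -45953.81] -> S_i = -7.13*(-8.96)^i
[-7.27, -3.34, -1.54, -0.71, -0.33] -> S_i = -7.27*0.46^i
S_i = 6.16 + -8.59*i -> [6.16, -2.43, -11.02, -19.61, -28.2]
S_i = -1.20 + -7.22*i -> [-1.2, -8.42, -15.64, -22.86, -30.08]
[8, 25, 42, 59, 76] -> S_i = 8 + 17*i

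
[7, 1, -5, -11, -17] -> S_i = 7 + -6*i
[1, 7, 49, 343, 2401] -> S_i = 1*7^i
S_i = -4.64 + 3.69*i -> [-4.64, -0.95, 2.74, 6.43, 10.12]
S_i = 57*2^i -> [57, 114, 228, 456, 912]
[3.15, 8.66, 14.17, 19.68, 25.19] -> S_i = 3.15 + 5.51*i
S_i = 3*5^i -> [3, 15, 75, 375, 1875]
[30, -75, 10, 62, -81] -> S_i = Random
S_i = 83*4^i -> [83, 332, 1328, 5312, 21248]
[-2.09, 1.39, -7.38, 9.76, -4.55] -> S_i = Random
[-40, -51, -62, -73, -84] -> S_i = -40 + -11*i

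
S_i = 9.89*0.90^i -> [9.89, 8.9, 8.01, 7.21, 6.49]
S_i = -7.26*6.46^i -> [-7.26, -46.9, -302.97, -1957.2, -12643.48]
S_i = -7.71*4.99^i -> [-7.71, -38.47, -191.98, -957.98, -4780.32]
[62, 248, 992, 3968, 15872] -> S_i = 62*4^i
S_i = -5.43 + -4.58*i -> [-5.43, -10.01, -14.59, -19.17, -23.75]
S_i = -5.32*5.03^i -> [-5.32, -26.76, -134.6, -677.04, -3405.52]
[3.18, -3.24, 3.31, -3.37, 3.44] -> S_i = 3.18*(-1.02)^i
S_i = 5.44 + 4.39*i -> [5.44, 9.83, 14.22, 18.61, 23.0]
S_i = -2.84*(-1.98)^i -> [-2.84, 5.62, -11.13, 22.05, -43.65]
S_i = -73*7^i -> [-73, -511, -3577, -25039, -175273]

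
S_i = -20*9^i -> [-20, -180, -1620, -14580, -131220]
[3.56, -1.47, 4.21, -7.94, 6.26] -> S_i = Random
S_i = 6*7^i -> [6, 42, 294, 2058, 14406]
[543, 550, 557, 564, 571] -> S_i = 543 + 7*i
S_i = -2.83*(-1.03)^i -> [-2.83, 2.91, -3.0, 3.09, -3.19]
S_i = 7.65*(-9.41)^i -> [7.65, -71.99, 677.39, -6374.27, 59981.86]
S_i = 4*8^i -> [4, 32, 256, 2048, 16384]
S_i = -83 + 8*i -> [-83, -75, -67, -59, -51]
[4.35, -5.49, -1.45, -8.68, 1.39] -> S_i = Random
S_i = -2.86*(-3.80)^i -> [-2.86, 10.87, -41.3, 156.93, -596.35]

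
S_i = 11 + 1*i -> [11, 12, 13, 14, 15]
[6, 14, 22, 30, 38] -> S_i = 6 + 8*i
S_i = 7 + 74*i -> [7, 81, 155, 229, 303]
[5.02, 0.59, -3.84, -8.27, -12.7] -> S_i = 5.02 + -4.43*i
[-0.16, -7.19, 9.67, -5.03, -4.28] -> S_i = Random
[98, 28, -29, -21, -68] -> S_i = Random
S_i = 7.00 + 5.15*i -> [7.0, 12.15, 17.3, 22.45, 27.6]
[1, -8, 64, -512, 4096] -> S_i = 1*-8^i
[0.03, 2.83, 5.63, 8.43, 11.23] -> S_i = 0.03 + 2.80*i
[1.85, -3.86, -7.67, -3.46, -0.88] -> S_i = Random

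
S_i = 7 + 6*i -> [7, 13, 19, 25, 31]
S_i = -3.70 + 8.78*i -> [-3.7, 5.08, 13.86, 22.64, 31.42]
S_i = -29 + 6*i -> [-29, -23, -17, -11, -5]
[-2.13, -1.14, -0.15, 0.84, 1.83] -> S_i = -2.13 + 0.99*i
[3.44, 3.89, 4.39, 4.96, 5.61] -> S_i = 3.44*1.13^i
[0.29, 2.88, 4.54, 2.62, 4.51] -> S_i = Random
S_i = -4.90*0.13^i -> [-4.9, -0.64, -0.08, -0.01, -0.0]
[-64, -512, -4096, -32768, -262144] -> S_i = -64*8^i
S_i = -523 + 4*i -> [-523, -519, -515, -511, -507]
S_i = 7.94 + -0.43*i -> [7.94, 7.51, 7.08, 6.65, 6.22]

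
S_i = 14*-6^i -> [14, -84, 504, -3024, 18144]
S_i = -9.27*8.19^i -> [-9.27, -75.92, -621.8, -5092.5, -41707.61]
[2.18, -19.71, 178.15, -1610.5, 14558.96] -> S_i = 2.18*(-9.04)^i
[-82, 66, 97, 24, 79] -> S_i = Random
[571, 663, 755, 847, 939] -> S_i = 571 + 92*i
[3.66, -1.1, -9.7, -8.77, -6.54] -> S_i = Random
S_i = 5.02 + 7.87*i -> [5.02, 12.89, 20.76, 28.63, 36.5]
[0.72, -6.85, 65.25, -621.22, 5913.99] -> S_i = 0.72*(-9.52)^i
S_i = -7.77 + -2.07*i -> [-7.77, -9.84, -11.91, -13.98, -16.05]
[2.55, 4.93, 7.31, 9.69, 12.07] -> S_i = 2.55 + 2.38*i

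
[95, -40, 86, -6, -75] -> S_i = Random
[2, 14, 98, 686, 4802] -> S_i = 2*7^i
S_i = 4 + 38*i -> [4, 42, 80, 118, 156]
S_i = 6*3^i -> [6, 18, 54, 162, 486]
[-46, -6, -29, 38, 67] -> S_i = Random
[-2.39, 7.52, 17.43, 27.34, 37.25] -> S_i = -2.39 + 9.91*i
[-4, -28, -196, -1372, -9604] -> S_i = -4*7^i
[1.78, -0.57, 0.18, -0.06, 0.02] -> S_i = 1.78*(-0.32)^i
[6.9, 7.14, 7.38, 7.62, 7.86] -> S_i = 6.90 + 0.24*i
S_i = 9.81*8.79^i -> [9.81, 86.23, 757.96, 6662.48, 58563.16]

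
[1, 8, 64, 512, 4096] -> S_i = 1*8^i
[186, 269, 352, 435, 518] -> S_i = 186 + 83*i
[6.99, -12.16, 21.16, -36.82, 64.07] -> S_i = 6.99*(-1.74)^i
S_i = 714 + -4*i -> [714, 710, 706, 702, 698]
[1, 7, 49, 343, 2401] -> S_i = 1*7^i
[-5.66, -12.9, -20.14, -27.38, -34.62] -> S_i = -5.66 + -7.24*i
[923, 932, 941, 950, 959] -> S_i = 923 + 9*i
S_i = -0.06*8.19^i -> [-0.06, -0.49, -4.02, -32.96, -269.95]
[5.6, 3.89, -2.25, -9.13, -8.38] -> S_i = Random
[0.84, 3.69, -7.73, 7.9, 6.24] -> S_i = Random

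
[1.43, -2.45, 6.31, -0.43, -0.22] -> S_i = Random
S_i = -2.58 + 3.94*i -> [-2.58, 1.36, 5.3, 9.24, 13.18]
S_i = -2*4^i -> [-2, -8, -32, -128, -512]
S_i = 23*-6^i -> [23, -138, 828, -4968, 29808]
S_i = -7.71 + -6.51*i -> [-7.71, -14.22, -20.73, -27.24, -33.75]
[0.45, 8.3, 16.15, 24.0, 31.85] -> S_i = 0.45 + 7.85*i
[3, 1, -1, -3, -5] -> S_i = 3 + -2*i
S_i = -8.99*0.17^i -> [-8.99, -1.53, -0.26, -0.04, -0.01]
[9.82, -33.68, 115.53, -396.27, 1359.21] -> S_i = 9.82*(-3.43)^i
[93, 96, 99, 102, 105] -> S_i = 93 + 3*i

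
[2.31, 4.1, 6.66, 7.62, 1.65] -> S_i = Random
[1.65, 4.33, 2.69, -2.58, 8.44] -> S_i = Random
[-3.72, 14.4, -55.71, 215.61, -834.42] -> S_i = -3.72*(-3.87)^i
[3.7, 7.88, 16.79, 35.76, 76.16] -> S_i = 3.70*2.13^i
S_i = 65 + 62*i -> [65, 127, 189, 251, 313]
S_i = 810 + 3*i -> [810, 813, 816, 819, 822]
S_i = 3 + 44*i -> [3, 47, 91, 135, 179]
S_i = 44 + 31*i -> [44, 75, 106, 137, 168]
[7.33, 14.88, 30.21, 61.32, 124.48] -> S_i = 7.33*2.03^i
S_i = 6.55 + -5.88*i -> [6.55, 0.67, -5.21, -11.09, -16.97]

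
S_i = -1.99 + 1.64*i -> [-1.99, -0.35, 1.29, 2.93, 4.57]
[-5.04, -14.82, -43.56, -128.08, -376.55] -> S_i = -5.04*2.94^i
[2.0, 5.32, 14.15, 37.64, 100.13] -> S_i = 2.00*2.66^i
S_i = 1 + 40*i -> [1, 41, 81, 121, 161]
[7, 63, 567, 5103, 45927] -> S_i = 7*9^i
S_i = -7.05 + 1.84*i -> [-7.05, -5.21, -3.37, -1.53, 0.31]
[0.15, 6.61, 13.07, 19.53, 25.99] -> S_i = 0.15 + 6.46*i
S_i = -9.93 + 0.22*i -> [-9.93, -9.71, -9.49, -9.27, -9.05]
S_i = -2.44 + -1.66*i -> [-2.44, -4.1, -5.76, -7.42, -9.08]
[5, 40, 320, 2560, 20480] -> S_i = 5*8^i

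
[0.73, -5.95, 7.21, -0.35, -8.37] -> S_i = Random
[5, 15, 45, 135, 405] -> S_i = 5*3^i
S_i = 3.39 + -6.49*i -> [3.39, -3.1, -9.59, -16.08, -22.57]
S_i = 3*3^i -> [3, 9, 27, 81, 243]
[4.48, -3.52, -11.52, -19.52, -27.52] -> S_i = 4.48 + -8.00*i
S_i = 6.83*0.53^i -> [6.83, 3.62, 1.92, 1.02, 0.54]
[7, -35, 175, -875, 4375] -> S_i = 7*-5^i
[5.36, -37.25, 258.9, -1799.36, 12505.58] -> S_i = 5.36*(-6.95)^i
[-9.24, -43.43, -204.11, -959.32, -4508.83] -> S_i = -9.24*4.70^i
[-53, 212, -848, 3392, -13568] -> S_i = -53*-4^i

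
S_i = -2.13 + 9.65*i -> [-2.13, 7.52, 17.17, 26.82, 36.47]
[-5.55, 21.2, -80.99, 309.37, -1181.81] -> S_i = -5.55*(-3.82)^i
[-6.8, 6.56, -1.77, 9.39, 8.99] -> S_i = Random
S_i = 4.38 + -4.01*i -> [4.38, 0.37, -3.64, -7.65, -11.66]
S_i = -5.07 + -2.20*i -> [-5.07, -7.27, -9.47, -11.67, -13.87]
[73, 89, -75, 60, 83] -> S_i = Random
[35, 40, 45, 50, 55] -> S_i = 35 + 5*i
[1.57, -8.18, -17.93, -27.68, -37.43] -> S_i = 1.57 + -9.75*i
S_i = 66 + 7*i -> [66, 73, 80, 87, 94]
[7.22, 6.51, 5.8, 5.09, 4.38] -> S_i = 7.22 + -0.71*i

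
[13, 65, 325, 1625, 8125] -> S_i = 13*5^i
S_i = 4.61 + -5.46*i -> [4.61, -0.85, -6.31, -11.77, -17.23]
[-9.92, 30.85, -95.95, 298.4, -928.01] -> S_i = -9.92*(-3.11)^i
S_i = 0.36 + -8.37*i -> [0.36, -8.01, -16.38, -24.75, -33.12]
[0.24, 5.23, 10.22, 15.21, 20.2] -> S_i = 0.24 + 4.99*i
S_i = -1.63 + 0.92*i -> [-1.63, -0.71, 0.21, 1.13, 2.05]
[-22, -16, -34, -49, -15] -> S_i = Random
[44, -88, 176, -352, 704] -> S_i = 44*-2^i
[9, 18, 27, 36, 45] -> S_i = 9 + 9*i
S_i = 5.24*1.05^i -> [5.24, 5.5, 5.78, 6.07, 6.37]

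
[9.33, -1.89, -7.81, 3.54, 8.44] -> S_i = Random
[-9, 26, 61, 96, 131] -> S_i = -9 + 35*i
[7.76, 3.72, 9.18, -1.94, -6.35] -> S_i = Random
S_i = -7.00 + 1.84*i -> [-7.0, -5.16, -3.32, -1.48, 0.36]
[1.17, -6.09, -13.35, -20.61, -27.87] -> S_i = 1.17 + -7.26*i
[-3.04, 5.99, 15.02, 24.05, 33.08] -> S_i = -3.04 + 9.03*i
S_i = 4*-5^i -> [4, -20, 100, -500, 2500]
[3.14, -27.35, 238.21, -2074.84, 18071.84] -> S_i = 3.14*(-8.71)^i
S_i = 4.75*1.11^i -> [4.75, 5.27, 5.85, 6.5, 7.21]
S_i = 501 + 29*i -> [501, 530, 559, 588, 617]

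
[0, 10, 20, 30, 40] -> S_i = 0 + 10*i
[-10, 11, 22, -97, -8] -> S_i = Random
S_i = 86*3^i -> [86, 258, 774, 2322, 6966]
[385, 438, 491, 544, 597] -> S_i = 385 + 53*i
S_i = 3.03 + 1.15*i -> [3.03, 4.18, 5.33, 6.48, 7.63]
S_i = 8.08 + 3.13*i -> [8.08, 11.21, 14.34, 17.47, 20.6]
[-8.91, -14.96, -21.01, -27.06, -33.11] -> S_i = -8.91 + -6.05*i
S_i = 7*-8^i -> [7, -56, 448, -3584, 28672]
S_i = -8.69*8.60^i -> [-8.69, -74.73, -642.71, -5527.33, -47535.01]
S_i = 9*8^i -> [9, 72, 576, 4608, 36864]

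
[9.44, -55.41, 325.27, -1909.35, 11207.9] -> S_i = 9.44*(-5.87)^i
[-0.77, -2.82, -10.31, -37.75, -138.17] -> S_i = -0.77*3.66^i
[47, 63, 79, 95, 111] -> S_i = 47 + 16*i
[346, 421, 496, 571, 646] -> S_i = 346 + 75*i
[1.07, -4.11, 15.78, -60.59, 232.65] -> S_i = 1.07*(-3.84)^i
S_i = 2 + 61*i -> [2, 63, 124, 185, 246]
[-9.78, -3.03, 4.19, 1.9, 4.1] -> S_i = Random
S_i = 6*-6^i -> [6, -36, 216, -1296, 7776]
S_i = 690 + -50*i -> [690, 640, 590, 540, 490]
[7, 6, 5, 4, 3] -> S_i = 7 + -1*i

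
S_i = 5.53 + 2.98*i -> [5.53, 8.51, 11.49, 14.47, 17.45]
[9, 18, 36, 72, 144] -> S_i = 9*2^i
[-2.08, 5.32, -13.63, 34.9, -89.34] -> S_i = -2.08*(-2.56)^i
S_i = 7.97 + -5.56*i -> [7.97, 2.41, -3.15, -8.71, -14.27]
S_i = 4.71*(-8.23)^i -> [4.71, -38.76, 319.02, -2625.55, 21608.28]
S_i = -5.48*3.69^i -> [-5.48, -20.22, -74.62, -275.33, -1015.98]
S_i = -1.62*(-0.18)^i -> [-1.62, 0.29, -0.05, 0.01, -0.0]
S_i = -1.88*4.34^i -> [-1.88, -8.16, -35.41, -153.68, -666.99]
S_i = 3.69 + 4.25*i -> [3.69, 7.94, 12.19, 16.44, 20.69]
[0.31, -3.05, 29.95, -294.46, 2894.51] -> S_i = 0.31*(-9.83)^i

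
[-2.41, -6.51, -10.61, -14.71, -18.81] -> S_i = -2.41 + -4.10*i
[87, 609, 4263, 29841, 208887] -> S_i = 87*7^i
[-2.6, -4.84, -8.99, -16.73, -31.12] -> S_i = -2.60*1.86^i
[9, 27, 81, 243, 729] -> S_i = 9*3^i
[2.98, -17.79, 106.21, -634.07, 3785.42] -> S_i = 2.98*(-5.97)^i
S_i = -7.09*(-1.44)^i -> [-7.09, 10.21, -14.7, 21.17, -30.49]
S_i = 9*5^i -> [9, 45, 225, 1125, 5625]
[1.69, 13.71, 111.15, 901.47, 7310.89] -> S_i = 1.69*8.11^i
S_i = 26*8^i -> [26, 208, 1664, 13312, 106496]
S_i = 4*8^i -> [4, 32, 256, 2048, 16384]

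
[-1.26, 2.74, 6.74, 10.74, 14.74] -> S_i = -1.26 + 4.00*i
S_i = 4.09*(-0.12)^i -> [4.09, -0.49, 0.06, -0.01, 0.0]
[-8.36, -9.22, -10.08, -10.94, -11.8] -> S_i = -8.36 + -0.86*i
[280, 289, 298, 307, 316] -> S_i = 280 + 9*i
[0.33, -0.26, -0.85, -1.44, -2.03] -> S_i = 0.33 + -0.59*i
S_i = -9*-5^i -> [-9, 45, -225, 1125, -5625]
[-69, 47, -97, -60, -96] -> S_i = Random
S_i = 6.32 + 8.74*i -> [6.32, 15.06, 23.8, 32.54, 41.28]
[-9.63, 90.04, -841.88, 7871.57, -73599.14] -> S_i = -9.63*(-9.35)^i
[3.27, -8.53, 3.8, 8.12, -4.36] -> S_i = Random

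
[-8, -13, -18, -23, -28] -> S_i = -8 + -5*i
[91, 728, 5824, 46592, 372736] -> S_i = 91*8^i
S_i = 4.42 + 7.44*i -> [4.42, 11.86, 19.3, 26.74, 34.18]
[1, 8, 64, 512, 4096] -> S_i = 1*8^i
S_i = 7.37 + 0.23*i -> [7.37, 7.6, 7.83, 8.06, 8.29]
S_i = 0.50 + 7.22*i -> [0.5, 7.72, 14.94, 22.16, 29.38]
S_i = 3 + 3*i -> [3, 6, 9, 12, 15]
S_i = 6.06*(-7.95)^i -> [6.06, -48.18, 383.01, -3044.91, 24207.01]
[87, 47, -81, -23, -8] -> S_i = Random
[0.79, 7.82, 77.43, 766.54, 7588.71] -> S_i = 0.79*9.90^i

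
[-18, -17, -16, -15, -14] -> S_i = -18 + 1*i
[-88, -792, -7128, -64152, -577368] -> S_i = -88*9^i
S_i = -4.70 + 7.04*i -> [-4.7, 2.34, 9.38, 16.42, 23.46]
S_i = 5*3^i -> [5, 15, 45, 135, 405]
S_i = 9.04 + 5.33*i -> [9.04, 14.37, 19.7, 25.03, 30.36]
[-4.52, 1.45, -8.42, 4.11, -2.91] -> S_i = Random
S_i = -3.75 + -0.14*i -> [-3.75, -3.89, -4.03, -4.17, -4.31]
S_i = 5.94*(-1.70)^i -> [5.94, -10.1, 17.17, -29.18, 49.61]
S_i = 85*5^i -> [85, 425, 2125, 10625, 53125]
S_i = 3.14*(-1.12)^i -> [3.14, -3.52, 3.94, -4.41, 4.94]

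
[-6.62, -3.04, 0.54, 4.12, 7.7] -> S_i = -6.62 + 3.58*i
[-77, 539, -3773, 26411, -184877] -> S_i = -77*-7^i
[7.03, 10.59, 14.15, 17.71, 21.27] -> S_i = 7.03 + 3.56*i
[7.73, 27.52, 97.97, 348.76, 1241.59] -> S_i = 7.73*3.56^i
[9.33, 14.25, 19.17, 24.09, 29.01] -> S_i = 9.33 + 4.92*i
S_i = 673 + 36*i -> [673, 709, 745, 781, 817]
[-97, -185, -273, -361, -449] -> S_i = -97 + -88*i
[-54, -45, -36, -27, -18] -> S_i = -54 + 9*i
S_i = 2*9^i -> [2, 18, 162, 1458, 13122]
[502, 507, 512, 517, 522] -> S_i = 502 + 5*i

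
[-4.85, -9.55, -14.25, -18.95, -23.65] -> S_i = -4.85 + -4.70*i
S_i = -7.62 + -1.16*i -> [-7.62, -8.78, -9.94, -11.1, -12.26]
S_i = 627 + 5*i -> [627, 632, 637, 642, 647]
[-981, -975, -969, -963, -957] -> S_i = -981 + 6*i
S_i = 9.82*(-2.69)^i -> [9.82, -26.42, 71.06, -191.15, 514.19]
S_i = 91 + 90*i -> [91, 181, 271, 361, 451]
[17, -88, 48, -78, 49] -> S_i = Random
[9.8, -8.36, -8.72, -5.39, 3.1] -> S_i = Random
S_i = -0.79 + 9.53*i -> [-0.79, 8.74, 18.27, 27.8, 37.33]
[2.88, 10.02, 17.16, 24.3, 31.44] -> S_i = 2.88 + 7.14*i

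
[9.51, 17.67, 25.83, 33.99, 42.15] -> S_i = 9.51 + 8.16*i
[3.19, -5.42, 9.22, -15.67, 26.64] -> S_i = 3.19*(-1.70)^i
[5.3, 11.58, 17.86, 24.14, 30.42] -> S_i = 5.30 + 6.28*i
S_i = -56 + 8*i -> [-56, -48, -40, -32, -24]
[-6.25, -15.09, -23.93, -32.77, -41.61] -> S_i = -6.25 + -8.84*i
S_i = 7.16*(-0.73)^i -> [7.16, -5.23, 3.82, -2.79, 2.03]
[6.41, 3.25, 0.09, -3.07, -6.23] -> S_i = 6.41 + -3.16*i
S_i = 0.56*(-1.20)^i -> [0.56, -0.67, 0.81, -0.97, 1.16]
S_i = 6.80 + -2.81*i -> [6.8, 3.99, 1.18, -1.63, -4.44]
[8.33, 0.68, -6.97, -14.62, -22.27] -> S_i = 8.33 + -7.65*i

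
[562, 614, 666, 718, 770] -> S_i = 562 + 52*i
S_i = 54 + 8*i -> [54, 62, 70, 78, 86]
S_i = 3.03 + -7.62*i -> [3.03, -4.59, -12.21, -19.83, -27.45]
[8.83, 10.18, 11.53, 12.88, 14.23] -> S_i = 8.83 + 1.35*i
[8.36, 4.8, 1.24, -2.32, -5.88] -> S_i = 8.36 + -3.56*i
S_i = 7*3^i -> [7, 21, 63, 189, 567]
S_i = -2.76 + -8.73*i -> [-2.76, -11.49, -20.22, -28.95, -37.68]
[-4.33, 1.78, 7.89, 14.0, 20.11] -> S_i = -4.33 + 6.11*i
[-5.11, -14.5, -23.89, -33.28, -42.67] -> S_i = -5.11 + -9.39*i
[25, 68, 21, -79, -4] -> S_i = Random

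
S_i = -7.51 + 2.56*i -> [-7.51, -4.95, -2.39, 0.17, 2.73]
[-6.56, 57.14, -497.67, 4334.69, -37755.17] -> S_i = -6.56*(-8.71)^i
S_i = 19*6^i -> [19, 114, 684, 4104, 24624]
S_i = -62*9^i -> [-62, -558, -5022, -45198, -406782]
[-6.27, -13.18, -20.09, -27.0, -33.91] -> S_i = -6.27 + -6.91*i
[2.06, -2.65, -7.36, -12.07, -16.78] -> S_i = 2.06 + -4.71*i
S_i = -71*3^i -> [-71, -213, -639, -1917, -5751]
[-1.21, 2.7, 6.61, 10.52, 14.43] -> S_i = -1.21 + 3.91*i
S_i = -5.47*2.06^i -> [-5.47, -11.27, -23.21, -47.82, -98.5]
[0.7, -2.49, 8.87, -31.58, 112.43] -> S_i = 0.70*(-3.56)^i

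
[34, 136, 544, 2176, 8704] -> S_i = 34*4^i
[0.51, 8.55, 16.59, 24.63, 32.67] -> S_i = 0.51 + 8.04*i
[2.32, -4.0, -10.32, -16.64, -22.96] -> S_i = 2.32 + -6.32*i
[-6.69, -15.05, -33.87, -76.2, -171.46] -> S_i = -6.69*2.25^i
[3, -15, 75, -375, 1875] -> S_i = 3*-5^i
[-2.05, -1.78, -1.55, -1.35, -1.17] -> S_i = -2.05*0.87^i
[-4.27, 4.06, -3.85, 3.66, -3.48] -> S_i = -4.27*(-0.95)^i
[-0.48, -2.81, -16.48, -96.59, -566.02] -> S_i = -0.48*5.86^i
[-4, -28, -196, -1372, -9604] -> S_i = -4*7^i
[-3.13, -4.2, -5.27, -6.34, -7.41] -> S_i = -3.13 + -1.07*i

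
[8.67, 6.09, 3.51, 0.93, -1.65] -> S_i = 8.67 + -2.58*i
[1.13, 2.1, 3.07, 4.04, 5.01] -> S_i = 1.13 + 0.97*i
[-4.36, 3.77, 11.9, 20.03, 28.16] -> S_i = -4.36 + 8.13*i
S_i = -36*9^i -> [-36, -324, -2916, -26244, -236196]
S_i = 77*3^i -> [77, 231, 693, 2079, 6237]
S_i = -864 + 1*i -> [-864, -863, -862, -861, -860]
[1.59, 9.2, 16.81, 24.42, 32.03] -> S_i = 1.59 + 7.61*i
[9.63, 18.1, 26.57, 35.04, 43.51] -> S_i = 9.63 + 8.47*i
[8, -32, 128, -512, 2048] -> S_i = 8*-4^i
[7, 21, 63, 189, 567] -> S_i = 7*3^i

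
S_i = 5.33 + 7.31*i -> [5.33, 12.64, 19.95, 27.26, 34.57]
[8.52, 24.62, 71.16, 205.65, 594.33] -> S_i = 8.52*2.89^i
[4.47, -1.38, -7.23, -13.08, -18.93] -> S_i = 4.47 + -5.85*i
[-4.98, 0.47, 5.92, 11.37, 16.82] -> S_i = -4.98 + 5.45*i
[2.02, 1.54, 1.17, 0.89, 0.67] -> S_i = 2.02*0.76^i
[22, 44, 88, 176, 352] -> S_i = 22*2^i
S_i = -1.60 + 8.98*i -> [-1.6, 7.38, 16.36, 25.34, 34.32]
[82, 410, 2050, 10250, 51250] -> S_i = 82*5^i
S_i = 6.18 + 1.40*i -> [6.18, 7.58, 8.98, 10.38, 11.78]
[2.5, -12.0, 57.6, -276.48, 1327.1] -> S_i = 2.50*(-4.80)^i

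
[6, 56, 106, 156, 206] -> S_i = 6 + 50*i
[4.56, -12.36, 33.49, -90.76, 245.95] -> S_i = 4.56*(-2.71)^i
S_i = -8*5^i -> [-8, -40, -200, -1000, -5000]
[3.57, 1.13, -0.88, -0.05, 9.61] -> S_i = Random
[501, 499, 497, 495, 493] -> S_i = 501 + -2*i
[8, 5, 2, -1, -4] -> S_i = 8 + -3*i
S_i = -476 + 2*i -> [-476, -474, -472, -470, -468]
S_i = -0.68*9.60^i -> [-0.68, -6.53, -62.67, -601.62, -5775.56]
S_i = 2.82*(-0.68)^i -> [2.82, -1.92, 1.3, -0.89, 0.6]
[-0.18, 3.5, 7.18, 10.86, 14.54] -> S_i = -0.18 + 3.68*i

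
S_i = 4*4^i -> [4, 16, 64, 256, 1024]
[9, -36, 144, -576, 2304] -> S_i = 9*-4^i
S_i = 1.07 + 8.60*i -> [1.07, 9.67, 18.27, 26.87, 35.47]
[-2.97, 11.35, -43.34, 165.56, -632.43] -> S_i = -2.97*(-3.82)^i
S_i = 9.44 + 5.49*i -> [9.44, 14.93, 20.42, 25.91, 31.4]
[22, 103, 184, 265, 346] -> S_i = 22 + 81*i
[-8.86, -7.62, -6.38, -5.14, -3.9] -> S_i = -8.86 + 1.24*i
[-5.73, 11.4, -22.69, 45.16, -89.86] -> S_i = -5.73*(-1.99)^i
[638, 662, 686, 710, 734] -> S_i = 638 + 24*i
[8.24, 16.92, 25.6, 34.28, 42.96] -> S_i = 8.24 + 8.68*i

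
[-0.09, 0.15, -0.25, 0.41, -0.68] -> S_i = -0.09*(-1.66)^i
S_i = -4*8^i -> [-4, -32, -256, -2048, -16384]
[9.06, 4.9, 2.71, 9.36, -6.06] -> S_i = Random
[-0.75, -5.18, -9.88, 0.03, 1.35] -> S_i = Random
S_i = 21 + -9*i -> [21, 12, 3, -6, -15]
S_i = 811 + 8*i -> [811, 819, 827, 835, 843]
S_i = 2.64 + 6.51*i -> [2.64, 9.15, 15.66, 22.17, 28.68]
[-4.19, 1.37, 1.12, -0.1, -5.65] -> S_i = Random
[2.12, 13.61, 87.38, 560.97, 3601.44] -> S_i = 2.12*6.42^i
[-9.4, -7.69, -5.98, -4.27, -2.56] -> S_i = -9.40 + 1.71*i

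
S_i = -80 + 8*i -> [-80, -72, -64, -56, -48]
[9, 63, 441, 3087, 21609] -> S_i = 9*7^i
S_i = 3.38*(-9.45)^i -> [3.38, -31.94, 301.84, -2852.41, 26955.29]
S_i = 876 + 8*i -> [876, 884, 892, 900, 908]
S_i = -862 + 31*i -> [-862, -831, -800, -769, -738]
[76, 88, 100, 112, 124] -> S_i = 76 + 12*i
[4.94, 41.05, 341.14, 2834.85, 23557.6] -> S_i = 4.94*8.31^i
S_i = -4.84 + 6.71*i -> [-4.84, 1.87, 8.58, 15.29, 22.0]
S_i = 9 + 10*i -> [9, 19, 29, 39, 49]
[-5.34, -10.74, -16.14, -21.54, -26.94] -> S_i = -5.34 + -5.40*i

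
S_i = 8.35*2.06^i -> [8.35, 17.2, 35.43, 72.99, 150.37]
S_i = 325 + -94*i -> [325, 231, 137, 43, -51]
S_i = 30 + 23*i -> [30, 53, 76, 99, 122]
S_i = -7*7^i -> [-7, -49, -343, -2401, -16807]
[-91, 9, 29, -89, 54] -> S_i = Random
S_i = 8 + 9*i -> [8, 17, 26, 35, 44]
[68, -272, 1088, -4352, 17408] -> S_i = 68*-4^i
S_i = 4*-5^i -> [4, -20, 100, -500, 2500]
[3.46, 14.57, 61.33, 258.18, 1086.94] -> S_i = 3.46*4.21^i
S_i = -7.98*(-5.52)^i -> [-7.98, 44.05, -243.15, 1342.21, -7408.99]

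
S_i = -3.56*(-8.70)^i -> [-3.56, 30.97, -269.46, 2344.27, -20395.15]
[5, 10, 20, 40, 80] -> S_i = 5*2^i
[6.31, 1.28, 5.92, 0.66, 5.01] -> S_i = Random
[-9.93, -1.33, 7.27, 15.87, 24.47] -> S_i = -9.93 + 8.60*i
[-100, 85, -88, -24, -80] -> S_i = Random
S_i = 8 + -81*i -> [8, -73, -154, -235, -316]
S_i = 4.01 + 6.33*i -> [4.01, 10.34, 16.67, 23.0, 29.33]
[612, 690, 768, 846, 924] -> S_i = 612 + 78*i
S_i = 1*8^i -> [1, 8, 64, 512, 4096]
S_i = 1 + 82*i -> [1, 83, 165, 247, 329]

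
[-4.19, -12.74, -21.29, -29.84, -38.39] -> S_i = -4.19 + -8.55*i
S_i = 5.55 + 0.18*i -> [5.55, 5.73, 5.91, 6.09, 6.27]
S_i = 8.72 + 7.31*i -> [8.72, 16.03, 23.34, 30.65, 37.96]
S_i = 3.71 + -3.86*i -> [3.71, -0.15, -4.01, -7.87, -11.73]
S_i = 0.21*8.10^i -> [0.21, 1.7, 13.78, 111.6, 903.98]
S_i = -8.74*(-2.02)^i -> [-8.74, 17.65, -35.66, 72.04, -145.52]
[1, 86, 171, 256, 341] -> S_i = 1 + 85*i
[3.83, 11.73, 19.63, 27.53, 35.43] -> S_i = 3.83 + 7.90*i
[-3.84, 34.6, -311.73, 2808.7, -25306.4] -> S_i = -3.84*(-9.01)^i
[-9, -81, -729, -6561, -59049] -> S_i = -9*9^i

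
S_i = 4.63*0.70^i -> [4.63, 3.24, 2.27, 1.59, 1.11]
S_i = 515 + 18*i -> [515, 533, 551, 569, 587]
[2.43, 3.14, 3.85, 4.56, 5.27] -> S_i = 2.43 + 0.71*i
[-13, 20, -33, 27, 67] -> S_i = Random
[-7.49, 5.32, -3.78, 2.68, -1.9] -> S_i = -7.49*(-0.71)^i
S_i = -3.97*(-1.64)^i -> [-3.97, 6.51, -10.68, 17.51, -28.72]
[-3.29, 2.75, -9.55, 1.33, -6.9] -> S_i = Random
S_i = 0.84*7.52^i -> [0.84, 6.32, 47.5, 357.22, 2686.28]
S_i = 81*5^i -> [81, 405, 2025, 10125, 50625]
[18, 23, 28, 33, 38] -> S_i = 18 + 5*i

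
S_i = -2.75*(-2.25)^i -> [-2.75, 6.19, -13.92, 31.32, -70.48]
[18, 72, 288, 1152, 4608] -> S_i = 18*4^i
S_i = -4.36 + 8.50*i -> [-4.36, 4.14, 12.64, 21.14, 29.64]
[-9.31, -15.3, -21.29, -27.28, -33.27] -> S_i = -9.31 + -5.99*i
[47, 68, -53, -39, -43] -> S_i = Random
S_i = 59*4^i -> [59, 236, 944, 3776, 15104]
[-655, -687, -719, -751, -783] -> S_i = -655 + -32*i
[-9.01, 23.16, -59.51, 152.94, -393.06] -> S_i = -9.01*(-2.57)^i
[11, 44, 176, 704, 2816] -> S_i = 11*4^i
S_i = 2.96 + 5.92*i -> [2.96, 8.88, 14.8, 20.72, 26.64]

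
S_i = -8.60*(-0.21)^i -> [-8.6, 1.81, -0.38, 0.08, -0.02]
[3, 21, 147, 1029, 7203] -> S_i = 3*7^i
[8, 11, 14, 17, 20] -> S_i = 8 + 3*i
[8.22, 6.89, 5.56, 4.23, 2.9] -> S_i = 8.22 + -1.33*i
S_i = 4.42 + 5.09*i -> [4.42, 9.51, 14.6, 19.69, 24.78]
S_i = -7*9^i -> [-7, -63, -567, -5103, -45927]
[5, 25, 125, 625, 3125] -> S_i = 5*5^i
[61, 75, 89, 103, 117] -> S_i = 61 + 14*i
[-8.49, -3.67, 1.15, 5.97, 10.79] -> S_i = -8.49 + 4.82*i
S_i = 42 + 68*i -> [42, 110, 178, 246, 314]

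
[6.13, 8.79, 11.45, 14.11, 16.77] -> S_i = 6.13 + 2.66*i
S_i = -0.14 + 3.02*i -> [-0.14, 2.88, 5.9, 8.92, 11.94]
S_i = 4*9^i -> [4, 36, 324, 2916, 26244]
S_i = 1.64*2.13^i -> [1.64, 3.49, 7.44, 15.85, 33.76]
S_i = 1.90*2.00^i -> [1.9, 3.8, 7.6, 15.2, 30.4]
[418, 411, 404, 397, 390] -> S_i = 418 + -7*i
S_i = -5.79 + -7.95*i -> [-5.79, -13.74, -21.69, -29.64, -37.59]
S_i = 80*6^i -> [80, 480, 2880, 17280, 103680]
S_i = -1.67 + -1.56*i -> [-1.67, -3.23, -4.79, -6.35, -7.91]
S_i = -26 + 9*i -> [-26, -17, -8, 1, 10]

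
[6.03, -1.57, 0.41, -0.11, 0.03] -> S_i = 6.03*(-0.26)^i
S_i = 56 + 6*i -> [56, 62, 68, 74, 80]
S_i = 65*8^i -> [65, 520, 4160, 33280, 266240]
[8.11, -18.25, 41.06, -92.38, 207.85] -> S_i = 8.11*(-2.25)^i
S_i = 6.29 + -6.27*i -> [6.29, 0.02, -6.25, -12.52, -18.79]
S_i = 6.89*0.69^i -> [6.89, 4.75, 3.28, 2.26, 1.56]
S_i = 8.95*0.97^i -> [8.95, 8.68, 8.42, 8.17, 7.92]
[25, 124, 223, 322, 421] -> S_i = 25 + 99*i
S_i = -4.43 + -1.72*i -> [-4.43, -6.15, -7.87, -9.59, -11.31]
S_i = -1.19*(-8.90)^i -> [-1.19, 10.59, -94.26, 838.91, -7466.33]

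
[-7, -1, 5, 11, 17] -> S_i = -7 + 6*i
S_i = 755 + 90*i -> [755, 845, 935, 1025, 1115]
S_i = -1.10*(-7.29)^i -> [-1.1, 8.02, -58.46, 426.16, -3106.72]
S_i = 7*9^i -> [7, 63, 567, 5103, 45927]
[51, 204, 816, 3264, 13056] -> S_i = 51*4^i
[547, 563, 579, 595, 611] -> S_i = 547 + 16*i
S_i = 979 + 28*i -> [979, 1007, 1035, 1063, 1091]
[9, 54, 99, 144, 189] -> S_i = 9 + 45*i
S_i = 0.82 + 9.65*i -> [0.82, 10.47, 20.12, 29.77, 39.42]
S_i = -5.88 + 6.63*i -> [-5.88, 0.75, 7.38, 14.01, 20.64]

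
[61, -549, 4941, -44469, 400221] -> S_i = 61*-9^i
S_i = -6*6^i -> [-6, -36, -216, -1296, -7776]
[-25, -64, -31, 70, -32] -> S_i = Random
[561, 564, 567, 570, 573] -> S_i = 561 + 3*i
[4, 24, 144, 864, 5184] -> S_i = 4*6^i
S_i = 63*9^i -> [63, 567, 5103, 45927, 413343]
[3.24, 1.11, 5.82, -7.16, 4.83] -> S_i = Random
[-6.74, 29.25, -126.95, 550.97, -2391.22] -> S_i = -6.74*(-4.34)^i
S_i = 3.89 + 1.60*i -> [3.89, 5.49, 7.09, 8.69, 10.29]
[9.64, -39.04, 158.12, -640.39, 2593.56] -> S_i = 9.64*(-4.05)^i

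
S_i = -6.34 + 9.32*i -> [-6.34, 2.98, 12.3, 21.62, 30.94]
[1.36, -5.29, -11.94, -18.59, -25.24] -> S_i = 1.36 + -6.65*i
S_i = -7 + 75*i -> [-7, 68, 143, 218, 293]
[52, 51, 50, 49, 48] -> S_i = 52 + -1*i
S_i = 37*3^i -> [37, 111, 333, 999, 2997]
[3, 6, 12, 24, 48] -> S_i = 3*2^i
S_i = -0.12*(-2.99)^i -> [-0.12, 0.36, -1.07, 3.21, -9.59]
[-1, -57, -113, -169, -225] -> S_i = -1 + -56*i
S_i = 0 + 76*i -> [0, 76, 152, 228, 304]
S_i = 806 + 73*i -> [806, 879, 952, 1025, 1098]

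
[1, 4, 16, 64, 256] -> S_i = 1*4^i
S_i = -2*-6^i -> [-2, 12, -72, 432, -2592]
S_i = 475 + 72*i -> [475, 547, 619, 691, 763]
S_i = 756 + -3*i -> [756, 753, 750, 747, 744]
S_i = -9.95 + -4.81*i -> [-9.95, -14.76, -19.57, -24.38, -29.19]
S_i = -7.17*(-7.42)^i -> [-7.17, 53.2, -394.75, 2929.08, -21733.76]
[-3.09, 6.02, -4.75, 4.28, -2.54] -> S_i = Random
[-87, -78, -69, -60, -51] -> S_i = -87 + 9*i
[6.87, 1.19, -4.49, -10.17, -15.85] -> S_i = 6.87 + -5.68*i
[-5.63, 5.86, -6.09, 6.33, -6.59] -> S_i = -5.63*(-1.04)^i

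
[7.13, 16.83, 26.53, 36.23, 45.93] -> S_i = 7.13 + 9.70*i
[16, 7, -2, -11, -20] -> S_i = 16 + -9*i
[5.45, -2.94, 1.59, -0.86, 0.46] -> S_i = 5.45*(-0.54)^i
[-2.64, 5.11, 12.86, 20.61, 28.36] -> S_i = -2.64 + 7.75*i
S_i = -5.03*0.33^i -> [-5.03, -1.66, -0.55, -0.18, -0.06]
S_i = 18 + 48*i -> [18, 66, 114, 162, 210]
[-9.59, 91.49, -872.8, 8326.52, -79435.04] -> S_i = -9.59*(-9.54)^i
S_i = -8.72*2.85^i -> [-8.72, -24.85, -70.83, -201.86, -575.3]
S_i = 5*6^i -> [5, 30, 180, 1080, 6480]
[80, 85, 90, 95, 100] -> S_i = 80 + 5*i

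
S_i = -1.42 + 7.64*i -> [-1.42, 6.22, 13.86, 21.5, 29.14]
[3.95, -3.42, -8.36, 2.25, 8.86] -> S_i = Random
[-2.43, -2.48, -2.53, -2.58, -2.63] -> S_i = -2.43*1.02^i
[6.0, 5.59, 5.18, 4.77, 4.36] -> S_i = 6.00 + -0.41*i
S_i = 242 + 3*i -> [242, 245, 248, 251, 254]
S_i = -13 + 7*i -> [-13, -6, 1, 8, 15]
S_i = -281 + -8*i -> [-281, -289, -297, -305, -313]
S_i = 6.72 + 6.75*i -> [6.72, 13.47, 20.22, 26.97, 33.72]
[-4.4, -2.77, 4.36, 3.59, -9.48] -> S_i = Random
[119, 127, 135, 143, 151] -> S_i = 119 + 8*i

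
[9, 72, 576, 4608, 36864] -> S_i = 9*8^i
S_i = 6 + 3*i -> [6, 9, 12, 15, 18]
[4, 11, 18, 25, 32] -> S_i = 4 + 7*i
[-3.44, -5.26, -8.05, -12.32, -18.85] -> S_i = -3.44*1.53^i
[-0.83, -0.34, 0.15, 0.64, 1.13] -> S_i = -0.83 + 0.49*i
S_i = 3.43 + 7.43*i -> [3.43, 10.86, 18.29, 25.72, 33.15]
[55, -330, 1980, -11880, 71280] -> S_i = 55*-6^i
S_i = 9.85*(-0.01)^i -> [9.85, -0.1, 0.0, -0.0, 0.0]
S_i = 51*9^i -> [51, 459, 4131, 37179, 334611]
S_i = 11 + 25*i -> [11, 36, 61, 86, 111]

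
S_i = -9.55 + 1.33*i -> [-9.55, -8.22, -6.89, -5.56, -4.23]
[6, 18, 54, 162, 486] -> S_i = 6*3^i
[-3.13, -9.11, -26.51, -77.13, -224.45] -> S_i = -3.13*2.91^i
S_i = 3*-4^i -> [3, -12, 48, -192, 768]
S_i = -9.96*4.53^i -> [-9.96, -45.12, -204.39, -925.88, -4194.23]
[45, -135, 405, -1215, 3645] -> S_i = 45*-3^i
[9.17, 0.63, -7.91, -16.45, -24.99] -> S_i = 9.17 + -8.54*i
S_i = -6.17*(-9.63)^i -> [-6.17, 59.42, -572.19, 5510.16, -53062.82]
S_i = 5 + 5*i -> [5, 10, 15, 20, 25]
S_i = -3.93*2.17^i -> [-3.93, -8.53, -18.51, -40.16, -87.14]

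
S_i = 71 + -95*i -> [71, -24, -119, -214, -309]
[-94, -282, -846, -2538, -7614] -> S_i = -94*3^i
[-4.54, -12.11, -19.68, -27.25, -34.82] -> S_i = -4.54 + -7.57*i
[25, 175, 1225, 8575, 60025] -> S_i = 25*7^i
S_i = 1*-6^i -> [1, -6, 36, -216, 1296]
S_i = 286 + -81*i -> [286, 205, 124, 43, -38]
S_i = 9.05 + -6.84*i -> [9.05, 2.21, -4.63, -11.47, -18.31]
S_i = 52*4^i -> [52, 208, 832, 3328, 13312]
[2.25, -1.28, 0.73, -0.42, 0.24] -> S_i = 2.25*(-0.57)^i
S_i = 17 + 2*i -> [17, 19, 21, 23, 25]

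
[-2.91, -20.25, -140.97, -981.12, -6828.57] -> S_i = -2.91*6.96^i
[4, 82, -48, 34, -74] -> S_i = Random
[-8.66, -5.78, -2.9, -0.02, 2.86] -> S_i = -8.66 + 2.88*i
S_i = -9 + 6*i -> [-9, -3, 3, 9, 15]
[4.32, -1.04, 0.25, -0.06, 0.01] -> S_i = 4.32*(-0.24)^i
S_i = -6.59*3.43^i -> [-6.59, -22.6, -77.53, -265.93, -912.14]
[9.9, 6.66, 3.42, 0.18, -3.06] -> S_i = 9.90 + -3.24*i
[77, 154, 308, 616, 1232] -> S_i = 77*2^i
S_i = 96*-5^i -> [96, -480, 2400, -12000, 60000]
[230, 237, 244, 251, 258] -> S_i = 230 + 7*i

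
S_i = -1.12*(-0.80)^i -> [-1.12, 0.9, -0.72, 0.57, -0.46]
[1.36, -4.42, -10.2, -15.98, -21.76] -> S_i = 1.36 + -5.78*i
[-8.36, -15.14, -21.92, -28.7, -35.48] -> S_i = -8.36 + -6.78*i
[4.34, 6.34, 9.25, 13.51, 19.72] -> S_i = 4.34*1.46^i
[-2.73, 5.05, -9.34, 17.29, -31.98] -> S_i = -2.73*(-1.85)^i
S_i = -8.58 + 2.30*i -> [-8.58, -6.28, -3.98, -1.68, 0.62]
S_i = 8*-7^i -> [8, -56, 392, -2744, 19208]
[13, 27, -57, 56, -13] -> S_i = Random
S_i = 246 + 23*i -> [246, 269, 292, 315, 338]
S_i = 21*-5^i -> [21, -105, 525, -2625, 13125]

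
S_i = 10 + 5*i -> [10, 15, 20, 25, 30]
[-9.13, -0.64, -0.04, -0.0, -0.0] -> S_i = -9.13*0.07^i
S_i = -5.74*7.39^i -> [-5.74, -42.42, -313.47, -2316.57, -17119.44]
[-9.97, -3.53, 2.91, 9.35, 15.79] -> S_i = -9.97 + 6.44*i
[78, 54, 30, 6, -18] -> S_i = 78 + -24*i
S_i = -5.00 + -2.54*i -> [-5.0, -7.54, -10.08, -12.62, -15.16]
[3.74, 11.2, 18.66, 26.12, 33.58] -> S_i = 3.74 + 7.46*i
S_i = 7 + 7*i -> [7, 14, 21, 28, 35]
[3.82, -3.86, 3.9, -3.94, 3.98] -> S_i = 3.82*(-1.01)^i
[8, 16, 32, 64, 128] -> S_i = 8*2^i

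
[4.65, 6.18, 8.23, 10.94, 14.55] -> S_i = 4.65*1.33^i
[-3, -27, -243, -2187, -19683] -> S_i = -3*9^i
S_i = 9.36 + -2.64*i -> [9.36, 6.72, 4.08, 1.44, -1.2]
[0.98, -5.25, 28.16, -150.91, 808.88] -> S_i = 0.98*(-5.36)^i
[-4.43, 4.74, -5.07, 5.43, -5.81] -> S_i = -4.43*(-1.07)^i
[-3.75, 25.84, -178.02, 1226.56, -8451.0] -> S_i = -3.75*(-6.89)^i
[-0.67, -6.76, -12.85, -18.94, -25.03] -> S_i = -0.67 + -6.09*i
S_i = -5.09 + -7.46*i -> [-5.09, -12.55, -20.01, -27.47, -34.93]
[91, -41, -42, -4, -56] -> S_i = Random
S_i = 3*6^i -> [3, 18, 108, 648, 3888]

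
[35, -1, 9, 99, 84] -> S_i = Random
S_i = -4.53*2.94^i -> [-4.53, -13.32, -39.16, -115.12, -338.44]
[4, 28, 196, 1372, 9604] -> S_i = 4*7^i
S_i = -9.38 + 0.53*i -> [-9.38, -8.85, -8.32, -7.79, -7.26]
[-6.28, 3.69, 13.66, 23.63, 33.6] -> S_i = -6.28 + 9.97*i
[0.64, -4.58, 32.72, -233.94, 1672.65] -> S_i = 0.64*(-7.15)^i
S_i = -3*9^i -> [-3, -27, -243, -2187, -19683]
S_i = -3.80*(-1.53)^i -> [-3.8, 5.81, -8.9, 13.61, -20.82]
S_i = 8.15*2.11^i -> [8.15, 17.2, 36.28, 76.56, 161.54]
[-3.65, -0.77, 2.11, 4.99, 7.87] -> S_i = -3.65 + 2.88*i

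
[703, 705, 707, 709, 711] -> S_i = 703 + 2*i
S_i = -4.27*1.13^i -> [-4.27, -4.83, -5.45, -6.16, -6.96]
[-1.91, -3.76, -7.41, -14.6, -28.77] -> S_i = -1.91*1.97^i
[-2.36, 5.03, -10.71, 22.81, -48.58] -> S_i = -2.36*(-2.13)^i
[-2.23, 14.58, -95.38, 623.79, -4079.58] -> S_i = -2.23*(-6.54)^i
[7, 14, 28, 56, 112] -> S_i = 7*2^i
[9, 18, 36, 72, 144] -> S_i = 9*2^i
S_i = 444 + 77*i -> [444, 521, 598, 675, 752]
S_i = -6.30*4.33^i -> [-6.3, -27.28, -118.12, -511.45, -2214.58]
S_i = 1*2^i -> [1, 2, 4, 8, 16]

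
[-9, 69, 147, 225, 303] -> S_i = -9 + 78*i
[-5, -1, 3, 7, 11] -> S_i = -5 + 4*i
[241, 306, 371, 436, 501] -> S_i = 241 + 65*i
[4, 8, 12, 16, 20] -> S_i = 4 + 4*i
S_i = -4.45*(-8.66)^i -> [-4.45, 38.54, -333.73, 2890.11, -25028.31]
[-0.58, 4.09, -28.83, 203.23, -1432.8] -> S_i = -0.58*(-7.05)^i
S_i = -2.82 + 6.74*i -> [-2.82, 3.92, 10.66, 17.4, 24.14]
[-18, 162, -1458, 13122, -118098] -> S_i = -18*-9^i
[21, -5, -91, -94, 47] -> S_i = Random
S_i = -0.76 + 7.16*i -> [-0.76, 6.4, 13.56, 20.72, 27.88]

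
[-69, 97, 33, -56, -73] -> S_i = Random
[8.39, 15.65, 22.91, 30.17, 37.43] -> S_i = 8.39 + 7.26*i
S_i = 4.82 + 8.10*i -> [4.82, 12.92, 21.02, 29.12, 37.22]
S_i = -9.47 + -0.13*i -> [-9.47, -9.6, -9.73, -9.86, -9.99]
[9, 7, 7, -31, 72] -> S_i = Random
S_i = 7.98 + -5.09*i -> [7.98, 2.89, -2.2, -7.29, -12.38]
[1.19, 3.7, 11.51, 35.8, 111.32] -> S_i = 1.19*3.11^i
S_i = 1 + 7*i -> [1, 8, 15, 22, 29]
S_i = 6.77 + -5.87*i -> [6.77, 0.9, -4.97, -10.84, -16.71]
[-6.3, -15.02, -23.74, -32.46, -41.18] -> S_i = -6.30 + -8.72*i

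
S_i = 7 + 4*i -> [7, 11, 15, 19, 23]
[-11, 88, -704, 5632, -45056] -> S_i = -11*-8^i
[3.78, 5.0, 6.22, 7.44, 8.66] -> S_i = 3.78 + 1.22*i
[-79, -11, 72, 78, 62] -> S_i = Random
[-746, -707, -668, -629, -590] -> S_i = -746 + 39*i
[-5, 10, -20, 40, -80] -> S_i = -5*-2^i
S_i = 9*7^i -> [9, 63, 441, 3087, 21609]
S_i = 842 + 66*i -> [842, 908, 974, 1040, 1106]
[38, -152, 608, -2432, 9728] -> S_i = 38*-4^i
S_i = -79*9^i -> [-79, -711, -6399, -57591, -518319]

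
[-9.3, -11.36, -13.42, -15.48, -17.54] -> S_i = -9.30 + -2.06*i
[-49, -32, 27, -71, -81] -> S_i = Random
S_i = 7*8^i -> [7, 56, 448, 3584, 28672]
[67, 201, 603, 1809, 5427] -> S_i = 67*3^i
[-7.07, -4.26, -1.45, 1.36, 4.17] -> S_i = -7.07 + 2.81*i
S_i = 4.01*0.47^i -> [4.01, 1.88, 0.89, 0.42, 0.2]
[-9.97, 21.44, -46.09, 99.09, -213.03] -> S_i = -9.97*(-2.15)^i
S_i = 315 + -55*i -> [315, 260, 205, 150, 95]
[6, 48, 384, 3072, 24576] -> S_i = 6*8^i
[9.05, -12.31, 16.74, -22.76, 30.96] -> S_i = 9.05*(-1.36)^i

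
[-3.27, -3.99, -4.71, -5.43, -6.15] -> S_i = -3.27 + -0.72*i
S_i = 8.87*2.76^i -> [8.87, 24.48, 67.57, 186.49, 514.71]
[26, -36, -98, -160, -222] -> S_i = 26 + -62*i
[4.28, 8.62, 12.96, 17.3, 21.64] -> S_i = 4.28 + 4.34*i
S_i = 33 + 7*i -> [33, 40, 47, 54, 61]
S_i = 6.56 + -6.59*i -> [6.56, -0.03, -6.62, -13.21, -19.8]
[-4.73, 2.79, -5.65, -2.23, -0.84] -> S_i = Random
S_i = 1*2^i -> [1, 2, 4, 8, 16]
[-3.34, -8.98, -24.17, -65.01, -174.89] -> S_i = -3.34*2.69^i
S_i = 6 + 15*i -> [6, 21, 36, 51, 66]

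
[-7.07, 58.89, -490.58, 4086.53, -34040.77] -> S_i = -7.07*(-8.33)^i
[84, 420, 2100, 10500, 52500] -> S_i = 84*5^i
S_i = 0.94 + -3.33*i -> [0.94, -2.39, -5.72, -9.05, -12.38]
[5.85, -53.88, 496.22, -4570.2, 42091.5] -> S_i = 5.85*(-9.21)^i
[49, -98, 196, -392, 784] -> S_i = 49*-2^i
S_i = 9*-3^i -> [9, -27, 81, -243, 729]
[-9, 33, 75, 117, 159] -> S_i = -9 + 42*i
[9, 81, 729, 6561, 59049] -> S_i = 9*9^i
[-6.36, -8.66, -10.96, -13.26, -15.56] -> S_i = -6.36 + -2.30*i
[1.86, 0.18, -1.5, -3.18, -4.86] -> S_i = 1.86 + -1.68*i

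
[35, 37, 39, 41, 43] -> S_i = 35 + 2*i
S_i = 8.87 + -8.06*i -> [8.87, 0.81, -7.25, -15.31, -23.37]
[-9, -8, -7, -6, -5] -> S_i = -9 + 1*i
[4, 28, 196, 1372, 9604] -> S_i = 4*7^i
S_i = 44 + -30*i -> [44, 14, -16, -46, -76]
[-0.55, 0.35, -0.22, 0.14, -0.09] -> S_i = -0.55*(-0.63)^i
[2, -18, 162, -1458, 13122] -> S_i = 2*-9^i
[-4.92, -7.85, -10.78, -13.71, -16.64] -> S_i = -4.92 + -2.93*i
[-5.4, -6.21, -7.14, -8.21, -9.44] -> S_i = -5.40*1.15^i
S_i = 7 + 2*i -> [7, 9, 11, 13, 15]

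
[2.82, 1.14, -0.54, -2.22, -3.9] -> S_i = 2.82 + -1.68*i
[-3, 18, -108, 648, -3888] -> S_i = -3*-6^i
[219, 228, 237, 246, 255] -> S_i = 219 + 9*i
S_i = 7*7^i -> [7, 49, 343, 2401, 16807]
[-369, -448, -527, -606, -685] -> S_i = -369 + -79*i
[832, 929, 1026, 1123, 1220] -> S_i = 832 + 97*i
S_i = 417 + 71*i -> [417, 488, 559, 630, 701]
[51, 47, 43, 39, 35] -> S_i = 51 + -4*i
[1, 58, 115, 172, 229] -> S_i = 1 + 57*i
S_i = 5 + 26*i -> [5, 31, 57, 83, 109]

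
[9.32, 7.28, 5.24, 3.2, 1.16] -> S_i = 9.32 + -2.04*i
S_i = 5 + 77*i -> [5, 82, 159, 236, 313]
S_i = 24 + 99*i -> [24, 123, 222, 321, 420]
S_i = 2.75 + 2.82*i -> [2.75, 5.57, 8.39, 11.21, 14.03]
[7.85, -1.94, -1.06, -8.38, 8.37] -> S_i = Random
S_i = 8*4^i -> [8, 32, 128, 512, 2048]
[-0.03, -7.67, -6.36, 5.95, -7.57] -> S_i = Random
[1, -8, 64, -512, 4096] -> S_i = 1*-8^i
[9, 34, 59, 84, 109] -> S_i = 9 + 25*i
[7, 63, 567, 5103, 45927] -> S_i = 7*9^i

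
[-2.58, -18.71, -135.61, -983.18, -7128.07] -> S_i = -2.58*7.25^i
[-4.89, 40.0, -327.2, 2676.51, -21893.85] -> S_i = -4.89*(-8.18)^i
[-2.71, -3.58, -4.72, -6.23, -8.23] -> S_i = -2.71*1.32^i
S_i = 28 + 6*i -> [28, 34, 40, 46, 52]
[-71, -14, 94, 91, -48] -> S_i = Random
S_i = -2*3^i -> [-2, -6, -18, -54, -162]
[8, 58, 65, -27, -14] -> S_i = Random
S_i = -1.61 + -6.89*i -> [-1.61, -8.5, -15.39, -22.28, -29.17]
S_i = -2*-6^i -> [-2, 12, -72, 432, -2592]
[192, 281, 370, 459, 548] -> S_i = 192 + 89*i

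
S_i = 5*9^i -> [5, 45, 405, 3645, 32805]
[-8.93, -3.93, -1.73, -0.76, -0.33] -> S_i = -8.93*0.44^i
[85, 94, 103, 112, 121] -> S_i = 85 + 9*i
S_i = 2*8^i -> [2, 16, 128, 1024, 8192]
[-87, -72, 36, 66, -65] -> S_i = Random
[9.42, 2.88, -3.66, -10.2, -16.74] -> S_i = 9.42 + -6.54*i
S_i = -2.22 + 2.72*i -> [-2.22, 0.5, 3.22, 5.94, 8.66]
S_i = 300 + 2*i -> [300, 302, 304, 306, 308]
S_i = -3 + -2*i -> [-3, -5, -7, -9, -11]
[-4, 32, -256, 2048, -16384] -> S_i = -4*-8^i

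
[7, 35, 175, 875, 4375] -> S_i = 7*5^i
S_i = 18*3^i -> [18, 54, 162, 486, 1458]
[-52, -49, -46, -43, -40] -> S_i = -52 + 3*i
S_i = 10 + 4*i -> [10, 14, 18, 22, 26]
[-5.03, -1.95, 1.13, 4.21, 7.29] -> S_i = -5.03 + 3.08*i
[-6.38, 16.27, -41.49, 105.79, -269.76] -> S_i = -6.38*(-2.55)^i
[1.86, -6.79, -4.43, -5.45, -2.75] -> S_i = Random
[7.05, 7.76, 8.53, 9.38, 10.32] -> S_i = 7.05*1.10^i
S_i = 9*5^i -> [9, 45, 225, 1125, 5625]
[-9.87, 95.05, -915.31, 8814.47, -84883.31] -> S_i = -9.87*(-9.63)^i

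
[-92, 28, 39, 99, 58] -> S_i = Random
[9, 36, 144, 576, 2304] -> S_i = 9*4^i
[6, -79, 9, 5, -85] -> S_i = Random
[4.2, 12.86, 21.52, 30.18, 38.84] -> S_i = 4.20 + 8.66*i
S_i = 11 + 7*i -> [11, 18, 25, 32, 39]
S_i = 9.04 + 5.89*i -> [9.04, 14.93, 20.82, 26.71, 32.6]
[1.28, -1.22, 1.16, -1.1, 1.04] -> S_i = 1.28*(-0.95)^i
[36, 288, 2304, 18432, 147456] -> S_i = 36*8^i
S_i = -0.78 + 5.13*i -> [-0.78, 4.35, 9.48, 14.61, 19.74]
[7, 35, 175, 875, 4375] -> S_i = 7*5^i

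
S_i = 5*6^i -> [5, 30, 180, 1080, 6480]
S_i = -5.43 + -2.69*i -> [-5.43, -8.12, -10.81, -13.5, -16.19]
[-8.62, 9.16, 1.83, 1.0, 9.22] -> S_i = Random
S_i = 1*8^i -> [1, 8, 64, 512, 4096]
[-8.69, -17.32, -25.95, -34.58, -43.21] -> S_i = -8.69 + -8.63*i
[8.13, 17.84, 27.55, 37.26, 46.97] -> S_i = 8.13 + 9.71*i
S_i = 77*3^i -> [77, 231, 693, 2079, 6237]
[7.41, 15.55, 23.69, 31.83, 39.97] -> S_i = 7.41 + 8.14*i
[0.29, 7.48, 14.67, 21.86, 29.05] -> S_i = 0.29 + 7.19*i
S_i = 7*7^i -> [7, 49, 343, 2401, 16807]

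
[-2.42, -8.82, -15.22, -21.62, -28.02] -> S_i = -2.42 + -6.40*i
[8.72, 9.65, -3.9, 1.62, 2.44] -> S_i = Random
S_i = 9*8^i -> [9, 72, 576, 4608, 36864]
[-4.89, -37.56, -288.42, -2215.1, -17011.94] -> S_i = -4.89*7.68^i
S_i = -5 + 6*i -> [-5, 1, 7, 13, 19]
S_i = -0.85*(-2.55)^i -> [-0.85, 2.17, -5.53, 14.09, -35.94]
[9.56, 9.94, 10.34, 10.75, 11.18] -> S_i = 9.56*1.04^i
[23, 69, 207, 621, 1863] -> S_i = 23*3^i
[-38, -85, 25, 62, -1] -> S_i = Random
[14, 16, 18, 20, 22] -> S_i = 14 + 2*i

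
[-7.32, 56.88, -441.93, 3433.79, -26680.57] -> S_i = -7.32*(-7.77)^i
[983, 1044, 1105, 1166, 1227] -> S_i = 983 + 61*i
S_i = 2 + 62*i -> [2, 64, 126, 188, 250]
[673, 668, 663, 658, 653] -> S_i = 673 + -5*i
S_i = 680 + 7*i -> [680, 687, 694, 701, 708]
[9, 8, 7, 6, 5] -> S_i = 9 + -1*i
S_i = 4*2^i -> [4, 8, 16, 32, 64]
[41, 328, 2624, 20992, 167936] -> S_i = 41*8^i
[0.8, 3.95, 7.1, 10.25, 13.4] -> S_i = 0.80 + 3.15*i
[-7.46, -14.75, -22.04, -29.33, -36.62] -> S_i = -7.46 + -7.29*i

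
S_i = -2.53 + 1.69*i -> [-2.53, -0.84, 0.85, 2.54, 4.23]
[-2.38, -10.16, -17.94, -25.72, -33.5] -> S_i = -2.38 + -7.78*i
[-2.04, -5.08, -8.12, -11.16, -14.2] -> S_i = -2.04 + -3.04*i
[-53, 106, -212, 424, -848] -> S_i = -53*-2^i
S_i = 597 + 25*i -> [597, 622, 647, 672, 697]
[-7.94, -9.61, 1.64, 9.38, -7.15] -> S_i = Random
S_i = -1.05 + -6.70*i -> [-1.05, -7.75, -14.45, -21.15, -27.85]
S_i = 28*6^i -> [28, 168, 1008, 6048, 36288]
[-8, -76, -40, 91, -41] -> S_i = Random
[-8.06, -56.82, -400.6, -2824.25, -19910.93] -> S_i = -8.06*7.05^i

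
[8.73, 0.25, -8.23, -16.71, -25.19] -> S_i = 8.73 + -8.48*i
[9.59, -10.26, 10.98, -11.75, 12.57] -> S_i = 9.59*(-1.07)^i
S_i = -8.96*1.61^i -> [-8.96, -14.43, -23.23, -37.39, -60.2]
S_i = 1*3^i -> [1, 3, 9, 27, 81]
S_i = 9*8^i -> [9, 72, 576, 4608, 36864]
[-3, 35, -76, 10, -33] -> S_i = Random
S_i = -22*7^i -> [-22, -154, -1078, -7546, -52822]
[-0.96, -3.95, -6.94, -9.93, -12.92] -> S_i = -0.96 + -2.99*i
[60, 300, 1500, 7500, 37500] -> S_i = 60*5^i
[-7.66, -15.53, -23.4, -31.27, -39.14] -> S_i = -7.66 + -7.87*i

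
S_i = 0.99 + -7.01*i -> [0.99, -6.02, -13.03, -20.04, -27.05]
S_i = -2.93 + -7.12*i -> [-2.93, -10.05, -17.17, -24.29, -31.41]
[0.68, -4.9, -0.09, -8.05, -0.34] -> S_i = Random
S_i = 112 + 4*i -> [112, 116, 120, 124, 128]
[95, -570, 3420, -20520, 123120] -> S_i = 95*-6^i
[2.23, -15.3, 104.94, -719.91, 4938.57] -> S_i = 2.23*(-6.86)^i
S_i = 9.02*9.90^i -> [9.02, 89.3, 884.05, 8752.1, 86645.76]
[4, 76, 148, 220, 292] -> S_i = 4 + 72*i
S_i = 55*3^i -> [55, 165, 495, 1485, 4455]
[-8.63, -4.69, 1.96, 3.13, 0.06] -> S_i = Random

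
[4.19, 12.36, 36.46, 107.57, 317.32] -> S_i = 4.19*2.95^i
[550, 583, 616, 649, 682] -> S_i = 550 + 33*i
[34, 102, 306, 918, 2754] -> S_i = 34*3^i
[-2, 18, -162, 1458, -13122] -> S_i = -2*-9^i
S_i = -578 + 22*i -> [-578, -556, -534, -512, -490]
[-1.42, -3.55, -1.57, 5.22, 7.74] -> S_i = Random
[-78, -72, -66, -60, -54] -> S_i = -78 + 6*i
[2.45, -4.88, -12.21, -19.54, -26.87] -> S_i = 2.45 + -7.33*i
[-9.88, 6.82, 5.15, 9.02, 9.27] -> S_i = Random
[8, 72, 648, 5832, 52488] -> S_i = 8*9^i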